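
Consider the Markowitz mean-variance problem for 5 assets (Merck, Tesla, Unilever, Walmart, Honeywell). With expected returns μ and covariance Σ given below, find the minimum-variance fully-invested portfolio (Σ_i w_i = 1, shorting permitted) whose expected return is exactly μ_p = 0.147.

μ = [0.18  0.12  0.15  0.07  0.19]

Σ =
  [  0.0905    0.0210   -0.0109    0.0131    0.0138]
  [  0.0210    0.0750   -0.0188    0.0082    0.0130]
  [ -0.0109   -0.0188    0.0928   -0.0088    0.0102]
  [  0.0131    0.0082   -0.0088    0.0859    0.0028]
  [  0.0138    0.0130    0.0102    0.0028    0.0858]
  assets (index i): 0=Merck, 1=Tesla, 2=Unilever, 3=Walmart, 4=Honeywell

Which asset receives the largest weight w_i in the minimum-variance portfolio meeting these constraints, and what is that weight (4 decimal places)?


g=Σ⁻¹μ = [1.6041  1.3169  1.9628  0.5966  1.5041]
h=Σ⁻¹𝟙 = [7.3419  12.6256  14.4864  10.5889  6.4935]
a=μᵀg=1.068731  b=𝟙ᵀg=6.984552  c=𝟙ᵀh=51.536272  D=ac−b²=6.294451
λ₁=(c·0.147−b)/D = (51.536272·0.147−6.984552)/6.294451 = 0.093937
λ₂=(a−b·0.147)/D = (1.068731−6.984552·0.147)/6.294451 = 0.006673
w* = 0.093937·g + 0.006673·h:
  w_0 = 0.093937·1.6041 + 0.006673·7.3419 = 0.1997  (Merck)
  w_1 = 0.093937·1.3169 + 0.006673·12.6256 = 0.2080  (Tesla)
  w_2 = 0.093937·1.9628 + 0.006673·14.4864 = 0.2810  (Unilever)
  w_3 = 0.093937·0.5966 + 0.006673·10.5889 = 0.1267  (Walmart)
  w_4 = 0.093937·1.5041 + 0.006673·6.4935 = 0.1846  (Honeywell)
Σw_i=1.0000  μᵀw=0.1470
σ²=wᵀΣw=λ₁·μ_p+λ₂ = 0.093937·0.147 + 0.006673 = 0.020482 ≈ 0.0205

Unilever (0.2810)


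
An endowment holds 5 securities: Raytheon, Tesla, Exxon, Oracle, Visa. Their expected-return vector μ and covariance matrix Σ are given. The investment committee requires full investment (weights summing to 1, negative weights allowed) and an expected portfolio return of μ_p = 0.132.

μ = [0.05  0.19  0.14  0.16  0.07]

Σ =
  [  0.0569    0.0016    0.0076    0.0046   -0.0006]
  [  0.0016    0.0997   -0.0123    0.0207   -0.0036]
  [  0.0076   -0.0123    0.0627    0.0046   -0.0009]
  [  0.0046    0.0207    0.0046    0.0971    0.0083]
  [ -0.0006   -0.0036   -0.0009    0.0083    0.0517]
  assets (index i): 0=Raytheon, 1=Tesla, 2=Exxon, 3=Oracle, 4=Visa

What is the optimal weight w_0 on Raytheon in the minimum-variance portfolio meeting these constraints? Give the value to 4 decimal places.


u=Σ⁻¹μ = [0.4198  2.0656  2.5376  0.9481  1.3946]
v=Σ⁻¹𝟙 = [14.8982  11.5588  16.3540  4.6566  19.8572]
a=μᵀu=1.018037  b=𝟙ᵀu=7.365711  c=𝟙ᵀv=67.324907  D=ac−b²=14.285570
λ₁=(c·0.132−b)/D = (67.324907·0.132−7.365711)/14.285570 = 0.106483
λ₂=(a−b·0.132)/D = (1.018037−7.365711·0.132)/14.285570 = 0.003203
w* = 0.106483·u + 0.003203·v:
  w_0 = 0.106483·0.4198 + 0.003203·14.8982 = 0.0924  (Raytheon)
  w_1 = 0.106483·2.0656 + 0.003203·11.5588 = 0.2570  (Tesla)
  w_2 = 0.106483·2.5376 + 0.003203·16.3540 = 0.3226  (Exxon)
  w_3 = 0.106483·0.9481 + 0.003203·4.6566 = 0.1159  (Oracle)
  w_4 = 0.106483·1.3946 + 0.003203·19.8572 = 0.2121  (Visa)
Σw_i=1.0000  μᵀw=0.1320
σ²=wᵀΣw=λ₁·μ_p+λ₂ = 0.106483·0.132 + 0.003203 = 0.017259 ≈ 0.0173

0.0924


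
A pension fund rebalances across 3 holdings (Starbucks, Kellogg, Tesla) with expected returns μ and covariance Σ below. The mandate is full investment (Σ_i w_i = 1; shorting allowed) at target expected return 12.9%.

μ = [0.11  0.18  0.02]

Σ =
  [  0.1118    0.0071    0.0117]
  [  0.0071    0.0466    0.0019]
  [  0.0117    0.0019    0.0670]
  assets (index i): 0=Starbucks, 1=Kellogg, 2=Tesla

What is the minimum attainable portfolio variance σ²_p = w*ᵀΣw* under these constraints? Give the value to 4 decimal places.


0.0261

g=Σ⁻¹μ = [0.7393  3.7474  0.0631]
h=Σ⁻¹𝟙 = [6.2892  19.9603  13.2611]
a=μᵀg=0.757127  b=𝟙ᵀg=4.549886  c=𝟙ᵀh=39.510552  D=ac−b²=9.213027
λ₁=(c·0.129−b)/D = (39.510552·0.129−4.549886)/9.213027 = 0.059370
λ₂=(a−b·0.129)/D = (0.757127−4.549886·0.129)/9.213027 = 0.018473
w* = 0.059370·g + 0.018473·h:
  w_0 = 0.059370·0.7393 + 0.018473·6.2892 = 0.1601  (Starbucks)
  w_1 = 0.059370·3.7474 + 0.018473·19.9603 = 0.5912  (Kellogg)
  w_2 = 0.059370·0.0631 + 0.018473·13.2611 = 0.2487  (Tesla)
Σw_i=1.0000  μᵀw=0.1290
σ²=wᵀΣw=λ₁·μ_p+λ₂ = 0.059370·0.129 + 0.018473 = 0.026132 ≈ 0.0261


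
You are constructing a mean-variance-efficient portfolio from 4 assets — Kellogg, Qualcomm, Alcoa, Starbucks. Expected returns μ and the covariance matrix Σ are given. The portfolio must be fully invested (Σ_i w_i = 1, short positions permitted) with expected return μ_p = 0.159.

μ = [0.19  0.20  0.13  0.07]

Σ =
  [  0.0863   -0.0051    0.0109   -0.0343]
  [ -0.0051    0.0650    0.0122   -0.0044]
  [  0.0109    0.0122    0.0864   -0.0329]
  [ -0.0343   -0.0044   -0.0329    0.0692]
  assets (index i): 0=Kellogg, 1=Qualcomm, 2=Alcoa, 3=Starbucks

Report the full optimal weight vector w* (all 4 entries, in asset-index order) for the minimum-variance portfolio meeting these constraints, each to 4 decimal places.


0.3196  0.3387  0.1102  0.2314

p=Σ⁻¹μ = [3.7499  3.2482  2.1301  4.0895]
q=Σ⁻¹𝟙 = [24.8642  16.0351  20.4612  37.5227]
a=μᵀp=1.925304  b=𝟙ᵀp=13.217760  c=𝟙ᵀq=98.883180  D=ac−b²=15.670981
λ₁=(c·0.159−b)/D = (98.883180·0.159−13.217760)/15.670981 = 0.159828
λ₂=(a−b·0.159)/D = (1.925304−13.217760·0.159)/15.670981 = -0.011251
w* = 0.159828·p + -0.011251·q:
  w_0 = 0.159828·3.7499 + -0.011251·24.8642 = 0.3196  (Kellogg)
  w_1 = 0.159828·3.2482 + -0.011251·16.0351 = 0.3387  (Qualcomm)
  w_2 = 0.159828·2.1301 + -0.011251·20.4612 = 0.1102  (Alcoa)
  w_3 = 0.159828·4.0895 + -0.011251·37.5227 = 0.2314  (Starbucks)
Σw_i=1.0000  μᵀw=0.1590
σ²=wᵀΣw=λ₁·μ_p+λ₂ = 0.159828·0.159 + -0.011251 = 0.014161 ≈ 0.0142


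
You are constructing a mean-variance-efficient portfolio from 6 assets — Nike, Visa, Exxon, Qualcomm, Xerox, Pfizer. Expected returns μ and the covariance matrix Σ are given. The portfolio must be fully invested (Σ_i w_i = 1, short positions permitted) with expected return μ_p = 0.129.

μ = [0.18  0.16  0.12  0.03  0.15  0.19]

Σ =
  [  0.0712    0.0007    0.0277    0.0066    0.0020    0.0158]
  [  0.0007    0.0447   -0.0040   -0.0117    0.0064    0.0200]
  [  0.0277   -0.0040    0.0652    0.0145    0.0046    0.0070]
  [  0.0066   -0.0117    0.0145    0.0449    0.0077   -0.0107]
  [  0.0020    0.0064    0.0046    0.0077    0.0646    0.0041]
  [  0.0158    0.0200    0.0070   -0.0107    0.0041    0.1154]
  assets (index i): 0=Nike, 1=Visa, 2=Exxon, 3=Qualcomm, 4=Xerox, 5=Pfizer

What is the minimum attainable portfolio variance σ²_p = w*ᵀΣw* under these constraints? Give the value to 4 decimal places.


0.0130

p=Σ⁻¹μ = [1.8604  3.2478  0.8509  0.8593  1.7291  0.7955]
q=Σ⁻¹𝟙 = [7.4073  26.1328  7.0279  25.3342  8.8411  4.7309]
a=μᵀp=1.392916  b=𝟙ᵀp=9.342965  c=𝟙ᵀq=79.474147  D=ac−b²=23.409804
λ₁=(c·0.129−b)/D = (79.474147·0.129−9.342965)/23.409804 = 0.038838
λ₂=(a−b·0.129)/D = (1.392916−9.342965·0.129)/23.409804 = 0.008017
w* = 0.038838·p + 0.008017·q:
  w_0 = 0.038838·1.8604 + 0.008017·7.4073 = 0.1316  (Nike)
  w_1 = 0.038838·3.2478 + 0.008017·26.1328 = 0.3356  (Visa)
  w_2 = 0.038838·0.8509 + 0.008017·7.0279 = 0.0894  (Exxon)
  w_3 = 0.038838·0.8593 + 0.008017·25.3342 = 0.2365  (Qualcomm)
  w_4 = 0.038838·1.7291 + 0.008017·8.8411 = 0.1380  (Xerox)
  w_5 = 0.038838·0.7955 + 0.008017·4.7309 = 0.0688  (Pfizer)
Σw_i=1.0000  μᵀw=0.1290
σ²=wᵀΣw=λ₁·μ_p+λ₂ = 0.038838·0.129 + 0.008017 = 0.013027 ≈ 0.0130


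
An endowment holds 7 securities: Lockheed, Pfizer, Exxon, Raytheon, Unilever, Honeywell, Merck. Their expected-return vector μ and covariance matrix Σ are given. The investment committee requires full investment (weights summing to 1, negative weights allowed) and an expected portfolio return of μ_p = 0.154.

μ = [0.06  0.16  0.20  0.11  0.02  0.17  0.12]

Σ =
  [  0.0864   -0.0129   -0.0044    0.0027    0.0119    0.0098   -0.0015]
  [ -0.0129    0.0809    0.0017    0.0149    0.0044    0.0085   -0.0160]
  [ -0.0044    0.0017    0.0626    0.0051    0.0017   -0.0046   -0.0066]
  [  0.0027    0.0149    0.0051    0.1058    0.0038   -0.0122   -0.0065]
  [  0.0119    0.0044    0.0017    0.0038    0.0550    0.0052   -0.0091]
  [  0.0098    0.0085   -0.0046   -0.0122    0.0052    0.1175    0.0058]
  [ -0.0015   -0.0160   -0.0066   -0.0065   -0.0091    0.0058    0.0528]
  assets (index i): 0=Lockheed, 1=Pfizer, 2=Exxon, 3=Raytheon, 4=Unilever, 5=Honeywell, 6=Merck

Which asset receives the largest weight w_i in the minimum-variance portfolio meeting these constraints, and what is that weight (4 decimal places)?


Exxon (0.3028)

p=Σ⁻¹μ = [1.1137  2.4802  3.5915  0.8372  0.2213  1.2189  3.5122]
q=Σ⁻¹𝟙 = [12.3055  16.9341  18.8603  7.7045  17.5123  5.5350  30.1367]
a=μᵀp=1.907140  b=𝟙ᵀp=12.974952  c=𝟙ᵀq=108.988517  D=ac−b²=39.506923
λ₁=(c·0.154−b)/D = (108.988517·0.154−12.974952)/39.506923 = 0.096421
λ₂=(a−b·0.154)/D = (1.907140−12.974952·0.154)/39.506923 = -0.002303
w* = 0.096421·p + -0.002303·q:
  w_0 = 0.096421·1.1137 + -0.002303·12.3055 = 0.0790  (Lockheed)
  w_1 = 0.096421·2.4802 + -0.002303·16.9341 = 0.2001  (Pfizer)
  w_2 = 0.096421·3.5915 + -0.002303·18.8603 = 0.3028  (Exxon)
  w_3 = 0.096421·0.8372 + -0.002303·7.7045 = 0.0630  (Raytheon)
  w_4 = 0.096421·0.2213 + -0.002303·17.5123 = -0.0190  (Unilever)
  w_5 = 0.096421·1.2189 + -0.002303·5.5350 = 0.1048  (Honeywell)
  w_6 = 0.096421·3.5122 + -0.002303·30.1367 = 0.2692  (Merck)
Σw_i=1.0000  μᵀw=0.1540
σ²=wᵀΣw=λ₁·μ_p+λ₂ = 0.096421·0.154 + -0.002303 = 0.012545 ≈ 0.0125


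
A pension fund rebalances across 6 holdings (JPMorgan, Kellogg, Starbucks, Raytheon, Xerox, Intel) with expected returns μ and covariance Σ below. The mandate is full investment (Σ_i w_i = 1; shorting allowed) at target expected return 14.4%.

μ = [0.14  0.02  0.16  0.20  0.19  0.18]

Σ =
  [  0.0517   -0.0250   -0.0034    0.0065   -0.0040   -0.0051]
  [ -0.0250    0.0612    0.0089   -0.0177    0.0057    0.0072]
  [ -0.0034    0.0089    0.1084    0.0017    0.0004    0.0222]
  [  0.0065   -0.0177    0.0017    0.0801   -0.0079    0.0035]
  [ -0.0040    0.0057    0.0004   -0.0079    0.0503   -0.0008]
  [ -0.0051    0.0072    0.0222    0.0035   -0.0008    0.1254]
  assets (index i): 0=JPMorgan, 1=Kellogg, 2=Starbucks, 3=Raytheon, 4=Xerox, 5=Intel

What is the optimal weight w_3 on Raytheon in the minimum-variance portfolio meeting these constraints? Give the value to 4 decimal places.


0.1766

u=Σ⁻¹μ = [3.8557  2.0571  1.1152  2.9887  4.3308  1.2209]
v=Σ⁻¹𝟙 = [35.4454  32.5475  6.0431  18.5730  21.9771  6.0993]
a=μᵀu=2.399716  b=𝟙ᵀu=15.568311  c=𝟙ᵀv=120.685322  D=ac−b²=47.238193
λ₁=(c·0.144−b)/D = (120.685322·0.144−15.568311)/47.238193 = 0.038324
λ₂=(a−b·0.144)/D = (2.399716−15.568311·0.144)/47.238193 = 0.003342
w* = 0.038324·u + 0.003342·v:
  w_0 = 0.038324·3.8557 + 0.003342·35.4454 = 0.2662  (JPMorgan)
  w_1 = 0.038324·2.0571 + 0.003342·32.5475 = 0.1876  (Kellogg)
  w_2 = 0.038324·1.1152 + 0.003342·6.0431 = 0.0629  (Starbucks)
  w_3 = 0.038324·2.9887 + 0.003342·18.5730 = 0.1766  (Raytheon)
  w_4 = 0.038324·4.3308 + 0.003342·21.9771 = 0.2394  (Xerox)
  w_5 = 0.038324·1.2209 + 0.003342·6.0993 = 0.0672  (Intel)
Σw_i=1.0000  μᵀw=0.1440
σ²=wᵀΣw=λ₁·μ_p+λ₂ = 0.038324·0.144 + 0.003342 = 0.008861 ≈ 0.0089


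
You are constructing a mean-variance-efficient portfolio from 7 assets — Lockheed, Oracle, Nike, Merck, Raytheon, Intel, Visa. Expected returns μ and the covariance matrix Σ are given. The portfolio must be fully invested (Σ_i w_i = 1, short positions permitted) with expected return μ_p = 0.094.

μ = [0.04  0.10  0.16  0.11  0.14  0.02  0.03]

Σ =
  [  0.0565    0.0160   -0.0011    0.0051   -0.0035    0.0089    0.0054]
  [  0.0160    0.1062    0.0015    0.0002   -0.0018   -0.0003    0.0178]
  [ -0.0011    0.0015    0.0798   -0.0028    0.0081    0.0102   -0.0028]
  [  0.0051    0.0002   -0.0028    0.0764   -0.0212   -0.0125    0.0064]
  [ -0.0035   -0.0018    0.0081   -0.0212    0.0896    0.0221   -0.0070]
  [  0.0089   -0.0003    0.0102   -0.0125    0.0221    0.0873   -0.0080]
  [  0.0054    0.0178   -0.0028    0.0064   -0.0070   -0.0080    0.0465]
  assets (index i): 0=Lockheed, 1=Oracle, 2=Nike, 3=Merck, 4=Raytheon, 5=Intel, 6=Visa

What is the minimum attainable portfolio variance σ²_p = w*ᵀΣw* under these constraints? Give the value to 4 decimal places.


g=Σ⁻¹μ = [0.4594  0.8099  1.9064  1.9554  1.9718  -0.2215  0.3862]
h=Σ⁻¹𝟙 = [12.6529  4.1248  11.2959  16.3251  13.8258  9.5864  20.6209]
a=μᵀg=0.902706  b=𝟙ᵀg=7.267663  c=𝟙ᵀh=88.431747  D=ac−b²=27.008904
λ₁=(c·0.094−b)/D = (88.431747·0.094−7.267663)/27.008904 = 0.038688
λ₂=(a−b·0.094)/D = (0.902706−7.267663·0.094)/27.008904 = 0.008129
w* = 0.038688·g + 0.008129·h:
  w_0 = 0.038688·0.4594 + 0.008129·12.6529 = 0.1206  (Lockheed)
  w_1 = 0.038688·0.8099 + 0.008129·4.1248 = 0.0649  (Oracle)
  w_2 = 0.038688·1.9064 + 0.008129·11.2959 = 0.1656  (Nike)
  w_3 = 0.038688·1.9554 + 0.008129·16.3251 = 0.2084  (Merck)
  w_4 = 0.038688·1.9718 + 0.008129·13.8258 = 0.1887  (Raytheon)
  w_5 = 0.038688·-0.2215 + 0.008129·9.5864 = 0.0694  (Intel)
  w_6 = 0.038688·0.3862 + 0.008129·20.6209 = 0.1826  (Visa)
Σw_i=1.0000  μᵀw=0.0940
σ²=wᵀΣw=λ₁·μ_p+λ₂ = 0.038688·0.094 + 0.008129 = 0.011765 ≈ 0.0118

0.0118


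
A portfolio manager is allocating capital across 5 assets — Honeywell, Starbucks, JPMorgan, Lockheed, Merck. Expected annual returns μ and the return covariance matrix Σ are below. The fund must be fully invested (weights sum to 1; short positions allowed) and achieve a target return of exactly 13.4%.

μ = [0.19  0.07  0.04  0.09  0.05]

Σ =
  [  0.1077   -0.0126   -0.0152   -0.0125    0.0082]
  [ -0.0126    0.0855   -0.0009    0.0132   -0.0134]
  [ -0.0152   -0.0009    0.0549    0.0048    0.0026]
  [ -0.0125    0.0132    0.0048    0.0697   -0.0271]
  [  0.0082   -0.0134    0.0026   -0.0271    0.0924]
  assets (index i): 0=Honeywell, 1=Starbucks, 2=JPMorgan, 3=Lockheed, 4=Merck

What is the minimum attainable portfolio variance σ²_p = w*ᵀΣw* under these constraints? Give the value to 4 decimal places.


u=Σ⁻¹μ = [2.1790  1.0303  1.1451  1.7933  0.9909]
v=Σ⁻¹𝟙 = [14.7042  13.6745  20.0173  19.4912  16.6540]
a=μᵀu=0.742879  b=𝟙ᵀu=7.138613  c=𝟙ᵀv=84.541256  D=ac−b²=11.844128
λ₁=(c·0.134−b)/D = (84.541256·0.134−7.138613)/11.844128 = 0.353755
λ₂=(a−b·0.134)/D = (0.742879−7.138613·0.134)/11.844128 = -0.018042
w* = 0.353755·u + -0.018042·v:
  w_0 = 0.353755·2.1790 + -0.018042·14.7042 = 0.5055  (Honeywell)
  w_1 = 0.353755·1.0303 + -0.018042·13.6745 = 0.1178  (Starbucks)
  w_2 = 0.353755·1.1451 + -0.018042·20.0173 = 0.0439  (JPMorgan)
  w_3 = 0.353755·1.7933 + -0.018042·19.4912 = 0.2827  (Lockheed)
  w_4 = 0.353755·0.9909 + -0.018042·16.6540 = 0.0501  (Merck)
Σw_i=1.0000  μᵀw=0.1340
σ²=wᵀΣw=λ₁·μ_p+λ₂ = 0.353755·0.134 + -0.018042 = 0.029361 ≈ 0.0294

0.0294


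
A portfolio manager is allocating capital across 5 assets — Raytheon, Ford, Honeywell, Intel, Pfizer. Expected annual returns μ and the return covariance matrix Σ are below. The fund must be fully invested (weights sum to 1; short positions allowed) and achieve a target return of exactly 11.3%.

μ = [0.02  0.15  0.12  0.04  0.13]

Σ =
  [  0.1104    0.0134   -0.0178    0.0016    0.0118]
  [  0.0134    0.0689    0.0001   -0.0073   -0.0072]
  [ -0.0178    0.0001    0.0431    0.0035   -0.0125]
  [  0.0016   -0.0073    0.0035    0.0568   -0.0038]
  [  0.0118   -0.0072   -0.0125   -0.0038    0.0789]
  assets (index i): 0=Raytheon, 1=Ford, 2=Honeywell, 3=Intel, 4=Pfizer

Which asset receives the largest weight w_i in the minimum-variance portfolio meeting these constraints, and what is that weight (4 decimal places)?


g=Σ⁻¹μ = [0.1626  2.4991  3.4770  0.9704  2.4490]
h=Σ⁻¹𝟙 = [9.8126  16.4866  31.0679  18.7739  18.5374]
a=μᵀg=1.152553  b=𝟙ᵀg=9.558199  c=𝟙ᵀh=94.678300  D=ac−b²=17.762580
λ₁=(c·0.113−b)/D = (94.678300·0.113−9.558199)/17.762580 = 0.064205
λ₂=(a−b·0.113)/D = (1.152553−9.558199·0.113)/17.762580 = 0.004080
w* = 0.064205·g + 0.004080·h:
  w_0 = 0.064205·0.1626 + 0.004080·9.8126 = 0.0505  (Raytheon)
  w_1 = 0.064205·2.4991 + 0.004080·16.4866 = 0.2277  (Ford)
  w_2 = 0.064205·3.4770 + 0.004080·31.0679 = 0.3500  (Honeywell)
  w_3 = 0.064205·0.9704 + 0.004080·18.7739 = 0.1389  (Intel)
  w_4 = 0.064205·2.4490 + 0.004080·18.5374 = 0.2329  (Pfizer)
Σw_i=1.0000  μᵀw=0.1130
σ²=wᵀΣw=λ₁·μ_p+λ₂ = 0.064205·0.113 + 0.004080 = 0.011335 ≈ 0.0113

Honeywell (0.3500)


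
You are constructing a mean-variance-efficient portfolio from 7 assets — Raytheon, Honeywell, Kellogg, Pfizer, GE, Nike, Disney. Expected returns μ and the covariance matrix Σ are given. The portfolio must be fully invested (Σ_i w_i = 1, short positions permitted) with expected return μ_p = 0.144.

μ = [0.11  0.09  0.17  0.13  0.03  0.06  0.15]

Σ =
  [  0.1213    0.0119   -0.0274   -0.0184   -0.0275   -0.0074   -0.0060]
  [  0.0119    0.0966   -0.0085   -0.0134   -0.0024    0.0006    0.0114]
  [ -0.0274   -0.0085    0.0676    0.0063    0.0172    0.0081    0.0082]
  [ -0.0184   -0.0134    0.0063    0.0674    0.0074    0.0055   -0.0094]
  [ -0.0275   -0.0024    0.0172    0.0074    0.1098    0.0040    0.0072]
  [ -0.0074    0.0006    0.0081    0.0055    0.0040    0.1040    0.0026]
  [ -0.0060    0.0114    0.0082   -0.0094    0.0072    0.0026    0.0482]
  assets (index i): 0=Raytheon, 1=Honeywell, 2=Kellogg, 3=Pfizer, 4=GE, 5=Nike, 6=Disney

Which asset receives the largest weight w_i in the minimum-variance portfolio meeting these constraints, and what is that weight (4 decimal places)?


x=Σ⁻¹μ = [2.0407  0.9372  2.7832  2.8435  -0.0436  0.2708  3.2174]
y=Σ⁻¹𝟙 = [17.3504  10.3259  15.6625  21.4842  8.1649  7.6113  20.3595]
a=μᵀx=1.649150  b=𝟙ᵀx=12.048997  c=𝟙ᵀy=100.958682  D=ac−b²=21.317714
λ₁=(c·0.144−b)/D = (100.958682·0.144−12.048997)/21.317714 = 0.116760
λ₂=(a−b·0.144)/D = (1.649150−12.048997·0.144)/21.317714 = -0.004030
w* = 0.116760·x + -0.004030·y:
  w_0 = 0.116760·2.0407 + -0.004030·17.3504 = 0.1684  (Raytheon)
  w_1 = 0.116760·0.9372 + -0.004030·10.3259 = 0.0678  (Honeywell)
  w_2 = 0.116760·2.7832 + -0.004030·15.6625 = 0.2618  (Kellogg)
  w_3 = 0.116760·2.8435 + -0.004030·21.4842 = 0.2454  (Pfizer)
  w_4 = 0.116760·-0.0436 + -0.004030·8.1649 = -0.0380  (GE)
  w_5 = 0.116760·0.2708 + -0.004030·7.6113 = 0.0009  (Nike)
  w_6 = 0.116760·3.2174 + -0.004030·20.3595 = 0.2936  (Disney)
Σw_i=1.0000  μᵀw=0.1440
σ²=wᵀΣw=λ₁·μ_p+λ₂ = 0.116760·0.144 + -0.004030 = 0.012784 ≈ 0.0128

Disney (0.2936)


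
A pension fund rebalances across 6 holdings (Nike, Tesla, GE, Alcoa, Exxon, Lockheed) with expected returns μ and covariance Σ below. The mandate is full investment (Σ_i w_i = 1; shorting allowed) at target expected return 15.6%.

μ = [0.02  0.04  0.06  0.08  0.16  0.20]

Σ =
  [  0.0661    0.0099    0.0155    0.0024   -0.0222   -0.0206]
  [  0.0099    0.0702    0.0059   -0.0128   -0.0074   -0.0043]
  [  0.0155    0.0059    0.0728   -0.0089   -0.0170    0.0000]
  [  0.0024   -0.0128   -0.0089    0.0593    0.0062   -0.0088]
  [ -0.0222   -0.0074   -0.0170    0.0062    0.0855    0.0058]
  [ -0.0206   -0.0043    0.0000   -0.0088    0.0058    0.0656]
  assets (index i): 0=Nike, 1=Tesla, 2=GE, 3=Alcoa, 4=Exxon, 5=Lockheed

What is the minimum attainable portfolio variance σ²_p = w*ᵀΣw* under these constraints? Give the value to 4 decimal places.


0.0219

g=Σ⁻¹μ = [1.7173  1.0605  1.1395  1.9987  2.2378  3.7278]
h=Σ⁻¹𝟙 = [22.1152  17.6908  14.8209  23.7721  18.5031  24.9012]
a=μᵀg=1.408650  b=𝟙ᵀg=11.881694  c=𝟙ᵀh=121.803336  D=ac−b²=30.403567
λ₁=(c·0.156−b)/D = (121.803336·0.156−11.881694)/30.403567 = 0.234171
λ₂=(a−b·0.156)/D = (1.408650−11.881694·0.156)/30.403567 = -0.014633
w* = 0.234171·g + -0.014633·h:
  w_0 = 0.234171·1.7173 + -0.014633·22.1152 = 0.0785  (Nike)
  w_1 = 0.234171·1.0605 + -0.014633·17.6908 = -0.0105  (Tesla)
  w_2 = 0.234171·1.1395 + -0.014633·14.8209 = 0.0500  (GE)
  w_3 = 0.234171·1.9987 + -0.014633·23.7721 = 0.1202  (Alcoa)
  w_4 = 0.234171·2.2378 + -0.014633·18.5031 = 0.2533  (Exxon)
  w_5 = 0.234171·3.7278 + -0.014633·24.9012 = 0.5086  (Lockheed)
Σw_i=1.0000  μᵀw=0.1560
σ²=wᵀΣw=λ₁·μ_p+λ₂ = 0.234171·0.156 + -0.014633 = 0.021898 ≈ 0.0219


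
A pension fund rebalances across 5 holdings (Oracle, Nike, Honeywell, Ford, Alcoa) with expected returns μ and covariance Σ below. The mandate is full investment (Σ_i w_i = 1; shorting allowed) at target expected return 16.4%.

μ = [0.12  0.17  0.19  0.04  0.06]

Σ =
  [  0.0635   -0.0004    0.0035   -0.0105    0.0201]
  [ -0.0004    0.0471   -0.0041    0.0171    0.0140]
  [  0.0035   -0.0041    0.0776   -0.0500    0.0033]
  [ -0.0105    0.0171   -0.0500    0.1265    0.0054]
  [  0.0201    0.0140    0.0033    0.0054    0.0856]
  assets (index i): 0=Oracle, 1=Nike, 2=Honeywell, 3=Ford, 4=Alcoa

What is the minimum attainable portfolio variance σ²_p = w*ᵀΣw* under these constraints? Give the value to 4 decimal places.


0.0177

x=Σ⁻¹μ = [2.1484  3.6020  3.4748  1.4073  -0.6154]
y=Σ⁻¹𝟙 = [16.1951  16.5961  23.2370  16.0515  3.2567]
a=μᵀx=1.549746  b=𝟙ᵀx=10.017239  c=𝟙ᵀy=75.336419  D=ac−b²=16.407260
λ₁=(c·0.164−b)/D = (75.336419·0.164−10.017239)/16.407260 = 0.142494
λ₂=(a−b·0.164)/D = (1.549746−10.017239·0.164)/16.407260 = -0.005673
w* = 0.142494·x + -0.005673·y:
  w_0 = 0.142494·2.1484 + -0.005673·16.1951 = 0.2143  (Oracle)
  w_1 = 0.142494·3.6020 + -0.005673·16.5961 = 0.4191  (Nike)
  w_2 = 0.142494·3.4748 + -0.005673·23.2370 = 0.3633  (Honeywell)
  w_3 = 0.142494·1.4073 + -0.005673·16.0515 = 0.1095  (Ford)
  w_4 = 0.142494·-0.6154 + -0.005673·3.2567 = -0.1062  (Alcoa)
Σw_i=1.0000  μᵀw=0.1640
σ²=wᵀΣw=λ₁·μ_p+λ₂ = 0.142494·0.164 + -0.005673 = 0.017696 ≈ 0.0177


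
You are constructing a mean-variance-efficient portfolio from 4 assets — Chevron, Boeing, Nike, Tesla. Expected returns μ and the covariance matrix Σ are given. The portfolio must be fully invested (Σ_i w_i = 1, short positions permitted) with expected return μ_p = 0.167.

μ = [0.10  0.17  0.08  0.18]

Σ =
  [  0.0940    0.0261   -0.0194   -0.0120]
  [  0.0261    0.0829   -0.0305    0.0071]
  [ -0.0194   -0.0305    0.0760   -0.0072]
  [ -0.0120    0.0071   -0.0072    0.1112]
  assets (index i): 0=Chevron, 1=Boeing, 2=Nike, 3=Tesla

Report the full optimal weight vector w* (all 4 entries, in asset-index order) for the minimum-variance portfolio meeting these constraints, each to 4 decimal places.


-0.0504  0.5341  0.1169  0.3994

u=Σ⁻¹μ = [1.1157  2.4672  2.4927  1.7430]
v=Σ⁻¹𝟙 = [12.5057  15.9431  23.7776  10.8639]
a=μᵀu=1.044150  b=𝟙ᵀu=7.818616  c=𝟙ᵀv=63.090343  D=ac−b²=4.745038
λ₁=(c·0.167−b)/D = (63.090343·0.167−7.818616)/4.745038 = 0.572698
λ₂=(a−b·0.167)/D = (1.044150−7.818616·0.167)/4.745038 = -0.055123
w* = 0.572698·u + -0.055123·v:
  w_0 = 0.572698·1.1157 + -0.055123·12.5057 = -0.0504  (Chevron)
  w_1 = 0.572698·2.4672 + -0.055123·15.9431 = 0.5341  (Boeing)
  w_2 = 0.572698·2.4927 + -0.055123·23.7776 = 0.1169  (Nike)
  w_3 = 0.572698·1.7430 + -0.055123·10.8639 = 0.3994  (Tesla)
Σw_i=1.0000  μᵀw=0.1670
σ²=wᵀΣw=λ₁·μ_p+λ₂ = 0.572698·0.167 + -0.055123 = 0.040518 ≈ 0.0405


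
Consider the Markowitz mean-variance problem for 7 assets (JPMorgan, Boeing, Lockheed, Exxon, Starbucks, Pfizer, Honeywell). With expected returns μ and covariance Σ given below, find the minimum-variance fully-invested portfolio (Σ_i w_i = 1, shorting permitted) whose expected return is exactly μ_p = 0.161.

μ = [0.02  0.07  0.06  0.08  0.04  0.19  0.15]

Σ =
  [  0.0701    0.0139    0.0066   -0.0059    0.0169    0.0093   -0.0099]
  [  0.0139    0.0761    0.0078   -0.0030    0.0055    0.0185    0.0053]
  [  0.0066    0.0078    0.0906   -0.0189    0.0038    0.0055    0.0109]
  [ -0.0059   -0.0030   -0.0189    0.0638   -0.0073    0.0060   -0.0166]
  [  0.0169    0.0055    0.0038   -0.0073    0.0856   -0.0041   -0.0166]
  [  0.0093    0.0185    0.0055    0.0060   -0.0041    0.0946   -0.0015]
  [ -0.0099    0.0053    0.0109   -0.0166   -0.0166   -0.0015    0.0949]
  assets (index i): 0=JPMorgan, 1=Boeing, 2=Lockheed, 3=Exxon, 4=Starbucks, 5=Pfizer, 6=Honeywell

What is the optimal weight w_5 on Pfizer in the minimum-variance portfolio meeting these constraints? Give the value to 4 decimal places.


0.4665

p=Σ⁻¹μ = [0.1328  0.2336  0.6327  1.9463  1.0535  1.8679  2.0630]
q=Σ⁻¹𝟙 = [12.1049  6.9156  11.9503  26.1414  14.1970  6.5636  17.2012]
a=μᵀp=0.919151  b=𝟙ᵀp=7.929667  c=𝟙ᵀq=95.074038  D=ac−b²=24.507820
λ₁=(c·0.161−b)/D = (95.074038·0.161−7.929667)/24.507820 = 0.301016
λ₂=(a−b·0.161)/D = (0.919151−7.929667·0.161)/24.507820 = -0.014588
w* = 0.301016·p + -0.014588·q:
  w_0 = 0.301016·0.1328 + -0.014588·12.1049 = -0.1366  (JPMorgan)
  w_1 = 0.301016·0.2336 + -0.014588·6.9156 = -0.0306  (Boeing)
  w_2 = 0.301016·0.6327 + -0.014588·11.9503 = 0.0161  (Lockheed)
  w_3 = 0.301016·1.9463 + -0.014588·26.1414 = 0.2045  (Exxon)
  w_4 = 0.301016·1.0535 + -0.014588·14.1970 = 0.1100  (Starbucks)
  w_5 = 0.301016·1.8679 + -0.014588·6.5636 = 0.4665  (Pfizer)
  w_6 = 0.301016·2.0630 + -0.014588·17.2012 = 0.3701  (Honeywell)
Σw_i=1.0000  μᵀw=0.1610
σ²=wᵀΣw=λ₁·μ_p+λ₂ = 0.301016·0.161 + -0.014588 = 0.033875 ≈ 0.0339


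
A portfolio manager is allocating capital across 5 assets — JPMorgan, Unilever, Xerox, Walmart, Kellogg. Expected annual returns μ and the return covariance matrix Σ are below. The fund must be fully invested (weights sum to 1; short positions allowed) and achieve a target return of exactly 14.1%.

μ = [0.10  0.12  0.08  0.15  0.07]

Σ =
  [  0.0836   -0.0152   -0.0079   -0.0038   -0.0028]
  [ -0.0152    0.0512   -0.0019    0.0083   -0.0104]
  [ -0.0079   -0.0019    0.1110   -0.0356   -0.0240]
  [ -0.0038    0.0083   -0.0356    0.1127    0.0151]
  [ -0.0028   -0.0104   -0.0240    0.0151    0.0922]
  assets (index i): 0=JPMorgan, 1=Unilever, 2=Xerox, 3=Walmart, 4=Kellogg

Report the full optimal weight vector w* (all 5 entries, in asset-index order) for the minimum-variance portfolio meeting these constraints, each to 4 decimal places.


0.2062  0.4685  0.0430  0.5120  -0.2297

p=Σ⁻¹μ = [2.0236  3.0346  1.7008  1.5314  1.3549]
q=Σ⁻¹𝟙 = [19.8337  27.8943  18.1811  10.8798  17.5455]
a=μᵀp=1.027133  b=𝟙ᵀp=9.645319  c=𝟙ᵀq=94.334298  D=ac−b²=3.861656
λ₁=(c·0.141−b)/D = (94.334298·0.141−9.645319)/3.861656 = 0.946697
λ₂=(a−b·0.141)/D = (1.027133−9.645319·0.141)/3.861656 = -0.086195
w* = 0.946697·p + -0.086195·q:
  w_0 = 0.946697·2.0236 + -0.086195·19.8337 = 0.2062  (JPMorgan)
  w_1 = 0.946697·3.0346 + -0.086195·27.8943 = 0.4685  (Unilever)
  w_2 = 0.946697·1.7008 + -0.086195·18.1811 = 0.0430  (Xerox)
  w_3 = 0.946697·1.5314 + -0.086195·10.8798 = 0.5120  (Walmart)
  w_4 = 0.946697·1.3549 + -0.086195·17.5455 = -0.2297  (Kellogg)
Σw_i=1.0000  μᵀw=0.1410
σ²=wᵀΣw=λ₁·μ_p+λ₂ = 0.946697·0.141 + -0.086195 = 0.047289 ≈ 0.0473


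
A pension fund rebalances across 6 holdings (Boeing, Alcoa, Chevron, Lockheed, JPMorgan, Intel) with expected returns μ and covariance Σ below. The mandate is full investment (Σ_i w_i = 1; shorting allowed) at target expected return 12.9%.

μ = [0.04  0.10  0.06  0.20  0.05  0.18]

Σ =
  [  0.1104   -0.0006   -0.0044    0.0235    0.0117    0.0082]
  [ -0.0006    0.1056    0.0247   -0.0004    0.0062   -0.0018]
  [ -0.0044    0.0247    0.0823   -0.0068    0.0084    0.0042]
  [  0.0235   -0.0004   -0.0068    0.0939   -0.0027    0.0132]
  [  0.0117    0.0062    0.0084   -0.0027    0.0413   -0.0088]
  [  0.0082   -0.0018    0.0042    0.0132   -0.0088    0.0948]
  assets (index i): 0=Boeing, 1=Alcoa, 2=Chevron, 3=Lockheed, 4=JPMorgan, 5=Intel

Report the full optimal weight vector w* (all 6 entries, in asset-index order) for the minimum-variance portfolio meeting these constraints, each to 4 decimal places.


u=Σ⁻¹μ = [-0.3598  0.7983  0.3811  2.0456  1.6314  1.7947]
v=Σ⁻¹𝟙 = [4.1529  6.4041  8.2971  9.3904  23.3025  10.7989]
a=μᵀu=0.902046  b=𝟙ᵀu=6.291359  c=𝟙ᵀv=62.345930  D=ac−b²=16.657698
λ₁=(c·0.129−b)/D = (62.345930·0.129−6.291359)/16.657698 = 0.105133
λ₂=(a−b·0.129)/D = (0.902046−6.291359·0.129)/16.657698 = 0.005431
w* = 0.105133·u + 0.005431·v:
  w_0 = 0.105133·-0.3598 + 0.005431·4.1529 = -0.0153  (Boeing)
  w_1 = 0.105133·0.7983 + 0.005431·6.4041 = 0.1187  (Alcoa)
  w_2 = 0.105133·0.3811 + 0.005431·8.2971 = 0.0851  (Chevron)
  w_3 = 0.105133·2.0456 + 0.005431·9.3904 = 0.2661  (Lockheed)
  w_4 = 0.105133·1.6314 + 0.005431·23.3025 = 0.2981  (JPMorgan)
  w_5 = 0.105133·1.7947 + 0.005431·10.7989 = 0.2473  (Intel)
Σw_i=1.0000  μᵀw=0.1290
σ²=wᵀΣw=λ₁·μ_p+λ₂ = 0.105133·0.129 + 0.005431 = 0.018993 ≈ 0.0190

-0.0153  0.1187  0.0851  0.2661  0.2981  0.2473


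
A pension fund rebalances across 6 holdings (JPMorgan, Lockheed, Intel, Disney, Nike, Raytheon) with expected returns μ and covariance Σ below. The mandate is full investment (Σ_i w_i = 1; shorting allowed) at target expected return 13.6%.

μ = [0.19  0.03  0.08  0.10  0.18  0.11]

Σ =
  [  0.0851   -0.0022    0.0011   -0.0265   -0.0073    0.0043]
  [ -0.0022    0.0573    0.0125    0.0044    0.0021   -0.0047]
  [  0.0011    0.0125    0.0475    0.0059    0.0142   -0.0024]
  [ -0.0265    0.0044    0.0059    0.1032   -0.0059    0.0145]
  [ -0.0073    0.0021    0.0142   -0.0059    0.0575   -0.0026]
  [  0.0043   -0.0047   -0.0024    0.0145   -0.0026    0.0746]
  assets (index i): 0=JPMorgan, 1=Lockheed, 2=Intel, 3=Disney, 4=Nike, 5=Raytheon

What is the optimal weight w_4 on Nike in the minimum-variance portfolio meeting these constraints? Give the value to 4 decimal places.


0.2807

x=Σ⁻¹μ = [3.0516  0.4082  0.2433  1.7747  3.6754  1.1153]
y=Σ⁻¹𝟙 = [16.7326  15.2324  10.3214  12.0992  18.1951  12.0145]
a=μᵀx=1.573249  b=𝟙ᵀx=10.268525  c=𝟙ᵀy=84.595286  D=ac−b²=27.646826
λ₁=(c·0.136−b)/D = (84.595286·0.136−10.268525)/27.646826 = 0.044722
λ₂=(a−b·0.136)/D = (1.573249−10.268525·0.136)/27.646826 = 0.006392
w* = 0.044722·x + 0.006392·y:
  w_0 = 0.044722·3.0516 + 0.006392·16.7326 = 0.2434  (JPMorgan)
  w_1 = 0.044722·0.4082 + 0.006392·15.2324 = 0.1156  (Lockheed)
  w_2 = 0.044722·0.2433 + 0.006392·10.3214 = 0.0769  (Intel)
  w_3 = 0.044722·1.7747 + 0.006392·12.0992 = 0.1567  (Disney)
  w_4 = 0.044722·3.6754 + 0.006392·18.1951 = 0.2807  (Nike)
  w_5 = 0.044722·1.1153 + 0.006392·12.0145 = 0.1267  (Raytheon)
Σw_i=1.0000  μᵀw=0.1360
σ²=wᵀΣw=λ₁·μ_p+λ₂ = 0.044722·0.136 + 0.006392 = 0.012475 ≈ 0.0125


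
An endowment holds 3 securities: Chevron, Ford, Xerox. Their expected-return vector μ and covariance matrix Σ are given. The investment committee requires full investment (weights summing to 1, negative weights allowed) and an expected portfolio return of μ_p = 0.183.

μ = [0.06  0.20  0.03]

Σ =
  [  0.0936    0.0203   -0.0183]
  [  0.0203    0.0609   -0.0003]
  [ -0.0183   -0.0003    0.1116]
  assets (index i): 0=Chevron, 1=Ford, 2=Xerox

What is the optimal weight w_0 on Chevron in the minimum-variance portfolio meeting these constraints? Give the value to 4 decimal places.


u=Σ⁻¹μ = [-0.0192  3.2918  0.2745]
v=Σ⁻¹𝟙 = [9.9034  13.1715  10.6199]
a=μᵀu=0.665449  b=𝟙ᵀu=3.547110  c=𝟙ᵀv=33.694909  D=ac−b²=9.840236
λ₁=(c·0.183−b)/D = (33.694909·0.183−3.547110)/9.840236 = 0.266158
λ₂=(a−b·0.183)/D = (0.665449−3.547110·0.183)/9.840236 = 0.001659
w* = 0.266158·u + 0.001659·v:
  w_0 = 0.266158·-0.0192 + 0.001659·9.9034 = 0.0113  (Chevron)
  w_1 = 0.266158·3.2918 + 0.001659·13.1715 = 0.8980  (Ford)
  w_2 = 0.266158·0.2745 + 0.001659·10.6199 = 0.0907  (Xerox)
Σw_i=1.0000  μᵀw=0.1830
σ²=wᵀΣw=λ₁·μ_p+λ₂ = 0.266158·0.183 + 0.001659 = 0.050366 ≈ 0.0504

0.0113


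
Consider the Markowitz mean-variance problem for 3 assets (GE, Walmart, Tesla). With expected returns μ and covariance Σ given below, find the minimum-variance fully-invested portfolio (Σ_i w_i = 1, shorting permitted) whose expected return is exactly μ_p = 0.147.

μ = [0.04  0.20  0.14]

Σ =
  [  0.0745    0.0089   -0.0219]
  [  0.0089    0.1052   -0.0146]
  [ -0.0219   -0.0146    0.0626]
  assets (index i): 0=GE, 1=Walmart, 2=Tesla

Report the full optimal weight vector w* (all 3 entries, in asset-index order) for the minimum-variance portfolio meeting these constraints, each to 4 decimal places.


u=Σ⁻¹μ = [1.2041  2.2406  3.1802]
v=Σ⁻¹𝟙 = [19.5495  11.3865  25.4693]
a=μᵀu=0.941525  b=𝟙ᵀu=6.624981  c=𝟙ᵀv=56.405286  D=ac−b²=9.216630
λ₁=(c·0.147−b)/D = (56.405286·0.147−6.624981)/9.216630 = 0.180825
λ₂=(a−b·0.147)/D = (0.941525−6.624981·0.147)/9.216630 = -0.003510
w* = 0.180825·u + -0.003510·v:
  w_0 = 0.180825·1.2041 + -0.003510·19.5495 = 0.1491  (GE)
  w_1 = 0.180825·2.2406 + -0.003510·11.3865 = 0.3652  (Walmart)
  w_2 = 0.180825·3.1802 + -0.003510·25.4693 = 0.4857  (Tesla)
Σw_i=1.0000  μᵀw=0.1470
σ²=wᵀΣw=λ₁·μ_p+λ₂ = 0.180825·0.147 + -0.003510 = 0.023072 ≈ 0.0231

0.1491  0.3652  0.4857


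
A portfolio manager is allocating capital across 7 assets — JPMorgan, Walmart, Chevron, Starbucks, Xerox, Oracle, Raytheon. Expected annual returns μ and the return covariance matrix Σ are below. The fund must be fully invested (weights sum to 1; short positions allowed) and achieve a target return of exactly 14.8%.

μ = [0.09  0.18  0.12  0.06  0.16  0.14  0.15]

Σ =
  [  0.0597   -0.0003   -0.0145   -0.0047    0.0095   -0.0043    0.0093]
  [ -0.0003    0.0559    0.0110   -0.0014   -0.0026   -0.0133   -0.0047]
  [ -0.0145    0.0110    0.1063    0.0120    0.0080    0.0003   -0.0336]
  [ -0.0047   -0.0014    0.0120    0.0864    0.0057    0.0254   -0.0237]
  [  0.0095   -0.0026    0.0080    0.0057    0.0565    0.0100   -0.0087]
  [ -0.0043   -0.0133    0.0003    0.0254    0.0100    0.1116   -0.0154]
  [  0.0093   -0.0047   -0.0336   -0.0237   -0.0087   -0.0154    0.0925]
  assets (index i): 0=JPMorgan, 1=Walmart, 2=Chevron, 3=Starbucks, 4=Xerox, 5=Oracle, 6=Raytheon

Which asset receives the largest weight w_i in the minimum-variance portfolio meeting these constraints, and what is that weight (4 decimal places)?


u=Σ⁻¹μ = [1.2016  3.7278  1.5635  0.7332  2.6565  1.7481  2.9869]
v=Σ⁻¹𝟙 = [16.3858  20.6278  13.8169  12.6922  14.0644  10.8463  21.6109]
a=μᵀu=2.128581  b=𝟙ᵀu=14.617707  c=𝟙ᵀv=110.044306  D=ac−b²=20.560857
λ₁=(c·0.148−b)/D = (110.044306·0.148−14.617707)/20.560857 = 0.081166
λ₂=(a−b·0.148)/D = (2.128581−14.617707·0.148)/20.560857 = -0.001694
w* = 0.081166·u + -0.001694·v:
  w_0 = 0.081166·1.2016 + -0.001694·16.3858 = 0.0698  (JPMorgan)
  w_1 = 0.081166·3.7278 + -0.001694·20.6278 = 0.2676  (Walmart)
  w_2 = 0.081166·1.5635 + -0.001694·13.8169 = 0.1035  (Chevron)
  w_3 = 0.081166·0.7332 + -0.001694·12.6922 = 0.0380  (Starbucks)
  w_4 = 0.081166·2.6565 + -0.001694·14.0644 = 0.1918  (Xerox)
  w_5 = 0.081166·1.7481 + -0.001694·10.8463 = 0.1235  (Oracle)
  w_6 = 0.081166·2.9869 + -0.001694·21.6109 = 0.2058  (Raytheon)
Σw_i=1.0000  μᵀw=0.1480
σ²=wᵀΣw=λ₁·μ_p+λ₂ = 0.081166·0.148 + -0.001694 = 0.010318 ≈ 0.0103

Walmart (0.2676)


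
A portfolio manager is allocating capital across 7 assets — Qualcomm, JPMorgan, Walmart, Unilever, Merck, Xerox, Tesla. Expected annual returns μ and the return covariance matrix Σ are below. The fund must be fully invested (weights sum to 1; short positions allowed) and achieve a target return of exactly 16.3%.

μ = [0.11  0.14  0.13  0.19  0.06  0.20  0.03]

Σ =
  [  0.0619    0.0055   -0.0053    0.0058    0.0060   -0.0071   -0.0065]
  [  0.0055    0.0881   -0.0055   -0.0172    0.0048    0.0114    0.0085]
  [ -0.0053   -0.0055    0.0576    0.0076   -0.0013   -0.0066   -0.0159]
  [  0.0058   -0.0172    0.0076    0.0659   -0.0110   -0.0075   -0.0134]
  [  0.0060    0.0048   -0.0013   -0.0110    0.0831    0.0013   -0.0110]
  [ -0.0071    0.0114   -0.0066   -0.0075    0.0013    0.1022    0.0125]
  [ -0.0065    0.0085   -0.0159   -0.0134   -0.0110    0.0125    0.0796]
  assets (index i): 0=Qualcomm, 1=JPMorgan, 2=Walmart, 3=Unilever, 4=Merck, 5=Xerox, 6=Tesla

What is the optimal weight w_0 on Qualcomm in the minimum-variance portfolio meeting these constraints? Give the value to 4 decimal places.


0.1053

u=Σ⁻¹μ = [1.7788  1.8886  2.7553  3.6000  1.1426  2.1386  1.2989]
v=Σ⁻¹𝟙 = [17.0183  11.8750  24.7181  22.2482  16.2125  9.9692  22.0421]
a=μᵀu=2.037509  b=𝟙ᵀu=14.602892  c=𝟙ᵀv=124.083454  D=ac−b²=39.576665
λ₁=(c·0.163−b)/D = (124.083454·0.163−14.602892)/39.576665 = 0.142071
λ₂=(a−b·0.163)/D = (2.037509−14.602892·0.163)/39.576665 = -0.008661
w* = 0.142071·u + -0.008661·v:
  w_0 = 0.142071·1.7788 + -0.008661·17.0183 = 0.1053  (Qualcomm)
  w_1 = 0.142071·1.8886 + -0.008661·11.8750 = 0.1655  (JPMorgan)
  w_2 = 0.142071·2.7553 + -0.008661·24.7181 = 0.1774  (Walmart)
  w_3 = 0.142071·3.6000 + -0.008661·22.2482 = 0.3188  (Unilever)
  w_4 = 0.142071·1.1426 + -0.008661·16.2125 = 0.0219  (Merck)
  w_5 = 0.142071·2.1386 + -0.008661·9.9692 = 0.2175  (Xerox)
  w_6 = 0.142071·1.2989 + -0.008661·22.0421 = -0.0064  (Tesla)
Σw_i=1.0000  μᵀw=0.1630
σ²=wᵀΣw=λ₁·μ_p+λ₂ = 0.142071·0.163 + -0.008661 = 0.014497 ≈ 0.0145


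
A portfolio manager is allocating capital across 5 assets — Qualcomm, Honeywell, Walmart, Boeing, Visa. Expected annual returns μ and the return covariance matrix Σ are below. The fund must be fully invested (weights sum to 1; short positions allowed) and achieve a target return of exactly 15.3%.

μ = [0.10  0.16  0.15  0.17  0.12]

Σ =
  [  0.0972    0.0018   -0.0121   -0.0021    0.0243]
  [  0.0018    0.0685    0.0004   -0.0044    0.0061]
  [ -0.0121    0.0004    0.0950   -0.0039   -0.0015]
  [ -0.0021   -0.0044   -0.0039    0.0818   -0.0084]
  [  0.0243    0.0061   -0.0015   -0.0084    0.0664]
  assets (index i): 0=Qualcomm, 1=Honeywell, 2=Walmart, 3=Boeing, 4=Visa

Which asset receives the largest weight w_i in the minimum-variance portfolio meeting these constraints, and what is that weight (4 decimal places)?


Boeing (0.3168)

x=Σ⁻¹μ = [0.8553  2.3163  1.8057  2.4789  1.6358]
y=Σ⁻¹𝟙 = [8.7041  14.1310  12.3974  15.1107  12.7684]
a=μᵀx=1.344701  b=𝟙ᵀx=9.092003  c=𝟙ᵀy=63.111540  D=ac−b²=2.201657
λ₁=(c·0.153−b)/D = (63.111540·0.153−9.092003)/2.201657 = 0.256199
λ₂=(a−b·0.153)/D = (1.344701−9.092003·0.153)/2.201657 = -0.021064
w* = 0.256199·x + -0.021064·y:
  w_0 = 0.256199·0.8553 + -0.021064·8.7041 = 0.0358  (Qualcomm)
  w_1 = 0.256199·2.3163 + -0.021064·14.1310 = 0.2958  (Honeywell)
  w_2 = 0.256199·1.8057 + -0.021064·12.3974 = 0.2015  (Walmart)
  w_3 = 0.256199·2.4789 + -0.021064·15.1107 = 0.3168  (Boeing)
  w_4 = 0.256199·1.6358 + -0.021064·12.7684 = 0.1501  (Visa)
Σw_i=1.0000  μᵀw=0.1530
σ²=wᵀΣw=λ₁·μ_p+λ₂ = 0.256199·0.153 + -0.021064 = 0.018135 ≈ 0.0181


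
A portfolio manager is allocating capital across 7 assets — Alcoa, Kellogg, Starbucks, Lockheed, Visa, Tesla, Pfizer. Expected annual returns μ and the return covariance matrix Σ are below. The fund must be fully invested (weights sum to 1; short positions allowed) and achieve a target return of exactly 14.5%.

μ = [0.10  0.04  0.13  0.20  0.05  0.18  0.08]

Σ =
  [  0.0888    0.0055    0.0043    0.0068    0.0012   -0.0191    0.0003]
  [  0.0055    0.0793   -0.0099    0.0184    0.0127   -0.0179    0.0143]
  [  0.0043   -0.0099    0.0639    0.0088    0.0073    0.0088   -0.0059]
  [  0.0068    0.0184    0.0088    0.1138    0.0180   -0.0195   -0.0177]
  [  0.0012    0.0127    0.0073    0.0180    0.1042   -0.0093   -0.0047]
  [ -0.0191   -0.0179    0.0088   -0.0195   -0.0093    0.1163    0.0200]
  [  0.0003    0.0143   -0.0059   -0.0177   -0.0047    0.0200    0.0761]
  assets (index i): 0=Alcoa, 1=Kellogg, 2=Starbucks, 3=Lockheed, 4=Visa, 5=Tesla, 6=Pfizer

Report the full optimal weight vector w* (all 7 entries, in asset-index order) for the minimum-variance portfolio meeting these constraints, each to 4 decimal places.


0.1537  0.0279  0.1881  0.2552  0.0129  0.2341  0.1281

u=Σ⁻¹μ = [1.2707  0.3476  1.5565  1.9605  0.1891  1.8497  1.0831]
v=Σ⁻¹𝟙 = [11.5293  11.0442  14.2291  7.7332  7.2866  11.0210  11.4752]
a=μᵀu=1.164469  b=𝟙ᵀu=8.257236  c=𝟙ᵀv=74.318553  D=ac−b²=18.359702
λ₁=(c·0.145−b)/D = (74.318553·0.145−8.257236)/18.359702 = 0.137200
λ₂=(a−b·0.145)/D = (1.164469−8.257236·0.145)/18.359702 = -0.001788
w* = 0.137200·u + -0.001788·v:
  w_0 = 0.137200·1.2707 + -0.001788·11.5293 = 0.1537  (Alcoa)
  w_1 = 0.137200·0.3476 + -0.001788·11.0442 = 0.0279  (Kellogg)
  w_2 = 0.137200·1.5565 + -0.001788·14.2291 = 0.1881  (Starbucks)
  w_3 = 0.137200·1.9605 + -0.001788·7.7332 = 0.2552  (Lockheed)
  w_4 = 0.137200·0.1891 + -0.001788·7.2866 = 0.0129  (Visa)
  w_5 = 0.137200·1.8497 + -0.001788·11.0210 = 0.2341  (Tesla)
  w_6 = 0.137200·1.0831 + -0.001788·11.4752 = 0.1281  (Pfizer)
Σw_i=1.0000  μᵀw=0.1450
σ²=wᵀΣw=λ₁·μ_p+λ₂ = 0.137200·0.145 + -0.001788 = 0.018106 ≈ 0.0181
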